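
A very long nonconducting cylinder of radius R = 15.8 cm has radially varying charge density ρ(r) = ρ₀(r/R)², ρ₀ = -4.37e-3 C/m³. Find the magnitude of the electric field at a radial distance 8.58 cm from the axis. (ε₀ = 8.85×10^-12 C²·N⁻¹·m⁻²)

By cylindrical symmetry E is radial; use a coaxial Gaussian cylinder of radius 8.58 cm and length L (r < R).
λ_enc = ∫₀^r ρ(r')·2πr' dr' = (2πρ₀/R²)·r^4/4 = -1.49e-5 C/m.
Gauss's law: E·2πrL = λ_enc L/ε₀.
E = |λ_enc|/(2πε₀r) = (1.49e-5)/(2π·8.85×10^-12·0.0858) = 3.12×10^6 N/C.

3.12×10^6 V/m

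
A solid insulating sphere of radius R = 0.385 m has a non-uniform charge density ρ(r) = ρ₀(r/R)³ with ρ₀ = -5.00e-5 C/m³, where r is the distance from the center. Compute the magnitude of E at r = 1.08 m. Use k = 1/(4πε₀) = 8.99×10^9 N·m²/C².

4.61e4 V/m

Take a concentric spherical Gaussian surface of radius r = 1.08 m (r > R, all charge enclosed).
Q_enc = 4π ∫₀^R ρ₀(r'/R)^3 r'² dr' = 4πρ₀R³/6 = -5.976×10^-6 C.
Applying ∮E·dA = Q_enc/ε₀ with Φ = E(4πr²):
E = k|Q_enc|/r² = (8.99×10^9)(5.976e-6)/(1.08)² = 4.61×10^4 N/C.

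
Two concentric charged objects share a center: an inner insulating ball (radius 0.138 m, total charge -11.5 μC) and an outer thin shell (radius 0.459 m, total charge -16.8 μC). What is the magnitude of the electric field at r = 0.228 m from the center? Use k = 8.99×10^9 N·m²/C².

Symmetry ⇒ E = E(r) r̂. Gaussian sphere of radius r = 0.228 m (between the bodies, 0.138 m < r < 0.459 m).
The shell at 0.459 m lies outside the Gaussian surface, so Q_enc = -11.5 μC = -1.15×10^-5 C.
Gauss's law: E·4πr² = Q_enc/ε₀.
E = k|Q_enc|/r² = (8.99×10^9)(1.15e-5)/(0.228)² = 1.99×10^6 N/C.

1.99×10^6 N/C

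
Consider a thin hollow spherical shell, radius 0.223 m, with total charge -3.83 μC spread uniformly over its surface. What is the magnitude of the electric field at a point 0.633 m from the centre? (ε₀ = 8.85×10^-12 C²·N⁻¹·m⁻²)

|E| ≈ 8.59e4 N/C

Take a concentric spherical Gaussian surface of radius r = 0.633 m (r > 0.223 m).
The entire shell is enclosed: Q_enc = -3.83×10^-6 C.
Gauss's law: E·4πr² = Q_enc/ε₀.
E = |Q_enc|/(4πε₀r²) = (3.83e-6)/(4π·8.85×10^-12·(0.633)²) = 8.59×10^4 N/C.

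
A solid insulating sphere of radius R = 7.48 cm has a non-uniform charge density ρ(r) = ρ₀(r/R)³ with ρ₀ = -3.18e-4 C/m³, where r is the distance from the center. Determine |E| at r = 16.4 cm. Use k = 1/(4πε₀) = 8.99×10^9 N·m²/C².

By spherical symmetry E is radial; choose a Gaussian sphere of radius r = 16.4 cm (r > R, all charge enclosed).
Q_enc = 4π ∫₀^R ρ₀(r'/R)^3 r'² dr' = 4πρ₀R³/6 = -2.787e-7 C.
Applying ∮E·dA = Q_enc/ε₀ with Φ = E(4πr²):
E = k|Q_enc|/r² = (8.99×10^9)(2.787×10^-7)/(0.164)² = 9.32×10^4 N/C.

|E| ≈ 9.32×10^4 N/C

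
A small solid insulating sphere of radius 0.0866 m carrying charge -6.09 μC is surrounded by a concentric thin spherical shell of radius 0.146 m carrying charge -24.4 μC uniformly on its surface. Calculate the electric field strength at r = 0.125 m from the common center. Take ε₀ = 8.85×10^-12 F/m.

|E| = 3.50×10^6 V/m

Take a concentric spherical Gaussian surface of radius r = 0.125 m (between the bodies, 0.0866 m < r < 0.146 m).
The shell at 0.146 m lies outside the Gaussian surface, so Q_enc = -6.09 μC = -6.09×10^-6 C.
By Gauss's law, ∮E·dA = E·4πr² = Q_enc/ε₀.
E = |Q_enc|/(4πε₀r²) = (6.09×10^-6)/(4π·8.85×10^-12·(0.125)²) = 3.50e6 N/C.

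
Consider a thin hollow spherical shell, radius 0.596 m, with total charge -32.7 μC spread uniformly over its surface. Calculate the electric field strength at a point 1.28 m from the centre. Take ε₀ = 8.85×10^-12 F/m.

By spherical symmetry E is radial; choose a Gaussian sphere of radius r = 1.28 m (r > 0.596 m).
The entire shell is enclosed: Q_enc = -3.27×10^-5 C.
Gauss's law: E·4πr² = Q_enc/ε₀.
E = |Q_enc|/(4πε₀r²) = (3.27×10^-5)/(4π·8.85×10^-12·(1.28)²) = 1.79e5 N/C.

E = 1.79e5 V/m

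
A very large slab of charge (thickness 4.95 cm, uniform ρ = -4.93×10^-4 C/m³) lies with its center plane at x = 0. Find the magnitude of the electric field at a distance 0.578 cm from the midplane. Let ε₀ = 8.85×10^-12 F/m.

By symmetry E is perpendicular to the slab. A Gaussian pillbox from −0.578 cm to +0.578 cm (face area A) lies entirely within the slab.
Q_enc = ρ·(2x)·A and flux = 2EA, so 2EA = 2ρxA/ε₀ ⇒ E = |ρ|x/ε₀.
E = (4.93e-4)(0.00578)/(8.85×10^-12) = 3.22e5 N/C.

E = 3.22e5 N/C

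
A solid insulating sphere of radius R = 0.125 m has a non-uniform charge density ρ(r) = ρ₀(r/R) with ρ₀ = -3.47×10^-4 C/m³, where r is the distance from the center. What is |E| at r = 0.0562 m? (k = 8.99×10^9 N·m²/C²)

|E| = 2.48×10^5 N/C

By spherical symmetry E is radial; choose a Gaussian sphere of radius r = 0.0562 m (r < R).
Integrate the density: Q_enc = 4π ∫₀^r ρ₀(r'/R)^1 r'² dr' = 4πρ₀ r^4/(4·R) = -8.70×10^-8 C.
Applying ∮E·dA = Q_enc/ε₀ with Φ = E(4πr²):
E = k|Q_enc|/r² = (8.99×10^9)(8.70e-8)/(0.0562)² = 2.48×10^5 N/C.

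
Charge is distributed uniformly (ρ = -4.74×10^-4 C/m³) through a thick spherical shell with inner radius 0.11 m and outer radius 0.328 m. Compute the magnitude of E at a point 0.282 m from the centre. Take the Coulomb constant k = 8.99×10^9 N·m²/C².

|E| = 4.73e6 N/C

Symmetry ⇒ E = E(r) r̂. Gaussian sphere of radius r = 0.282 m (within the shell material, 0.11 m < r < 0.328 m).
Only the shell between 0.11 m and r is enclosed: Q_enc = ρ·(4π/3)(r³ − a³) = (-4.74×10^-4)·(4π/3)·((0.282)³ − (0.11)³) = -4.188×10^-5 C.
Applying ∮E·dA = Q_enc/ε₀ with Φ = E(4πr²):
E = k|Q_enc|/r² = (8.99×10^9)(4.188×10^-5)/(0.282)² = 4.73×10^6 N/C.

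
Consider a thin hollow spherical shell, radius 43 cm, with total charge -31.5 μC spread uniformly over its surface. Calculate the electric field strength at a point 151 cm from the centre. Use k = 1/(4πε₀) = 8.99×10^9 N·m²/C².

By spherical symmetry E is radial; choose a Gaussian sphere of radius r = 151 cm (r > 43 cm).
The entire shell is enclosed: Q_enc = -3.15e-5 C.
Gauss's law: E·4πr² = Q_enc/ε₀.
E = k|Q_enc|/r² = (8.99×10^9)(3.15×10^-5)/(1.51)² = 1.24×10^5 N/C.

E ≈ 1.24e5 N/C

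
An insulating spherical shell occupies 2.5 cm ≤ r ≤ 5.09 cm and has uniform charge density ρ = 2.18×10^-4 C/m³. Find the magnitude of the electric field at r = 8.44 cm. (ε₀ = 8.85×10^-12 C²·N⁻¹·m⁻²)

By spherical symmetry E is radial; choose a Gaussian sphere of radius r = 8.44 cm (r > 5.09 cm, enclosing the whole shell).
Q_enc = ρ·(4π/3)(b³ − a³) = (2.18e-4)·(4π/3)·((0.0509)³ − (0.025)³) = 1.062e-7 C.
Applying ∮E·dA = Q_enc/ε₀ with Φ = E(4πr²):
E = |Q_enc|/(4πε₀r²) = (1.062e-7)/(4π·8.85×10^-12·(0.0844)²) = 1.34×10^5 N/C.

|E| = 1.34×10^5 V/m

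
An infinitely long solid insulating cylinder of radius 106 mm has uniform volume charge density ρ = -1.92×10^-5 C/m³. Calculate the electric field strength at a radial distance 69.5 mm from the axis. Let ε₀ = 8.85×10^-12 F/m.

E = 7.54e4 V/m

Take a coaxial cylindrical Gaussian surface of radius r = 69.5 mm and length L (r < R).
Charge inside radius r per length L is ρ·πr²·L, so λ_enc = ρπr² = -2.914e-7 C/m.
Gauss's law: E·2πrL = λ_enc L/ε₀.
E = |λ_enc|/(2πε₀r) = (2.914×10^-7)/(2π·8.85×10^-12·0.0695) = 7.54e4 N/C.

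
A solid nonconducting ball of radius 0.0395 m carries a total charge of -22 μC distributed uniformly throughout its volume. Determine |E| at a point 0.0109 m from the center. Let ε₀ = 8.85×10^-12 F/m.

By spherical symmetry E is radial; choose a Gaussian sphere of radius r = 0.0109 m (r < R).
Only the charge within r is enclosed: Q_enc = Q·(r/R)³ = (-22 μC)·(0.0109 m/0.0395 m)³ = -4.623e-7 C.
Applying ∮E·dA = Q_enc/ε₀ with Φ = E(4πr²):
E = |Q_enc|/(4πε₀r²) = (4.623×10^-7)/(4π·8.85×10^-12·(0.0109)²) = 3.50×10^7 N/C.

|E| ≈ 3.50×10^7 V/m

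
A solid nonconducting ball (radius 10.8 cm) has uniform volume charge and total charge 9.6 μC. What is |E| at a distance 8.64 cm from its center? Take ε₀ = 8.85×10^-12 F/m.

By spherical symmetry E is radial; choose a Gaussian sphere of radius r = 8.64 cm (r < R).
For a uniform sphere the enclosed fraction is (r/R)³, so Q_enc = (9.6 μC)(0.0864/0.108)³ = 4.915e-6 C.
By Gauss's law, ∮E·dA = E·4πr² = Q_enc/ε₀.
E = |Q_enc|/(4πε₀r²) = (4.915e-6)/(4π·8.85×10^-12·(0.0864)²) = 5.92×10^6 N/C.

|E| = 5.92×10^6 N/C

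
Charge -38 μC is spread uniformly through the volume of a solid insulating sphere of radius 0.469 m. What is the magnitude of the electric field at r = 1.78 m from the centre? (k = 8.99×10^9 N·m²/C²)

|E| = 1.08×10^5 N/C

Use a concentric Gaussian sphere at r = 1.78 m (r > R, so the entire charge is enclosed).
Q_enc = -38 μC = -3.80e-5 C.
Since E is radial and uniform over the Gaussian sphere, Φ = E·4πr² = Q_enc/ε₀.
E = k|Q_enc|/r² = (8.99×10^9)(3.80×10^-5)/(1.78)² = 1.08e5 N/C.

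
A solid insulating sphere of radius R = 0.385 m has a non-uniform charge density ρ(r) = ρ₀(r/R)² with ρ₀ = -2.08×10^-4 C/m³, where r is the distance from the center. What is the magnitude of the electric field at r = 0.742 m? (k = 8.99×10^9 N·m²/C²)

|E| ≈ 4.87×10^5 V/m

Symmetry ⇒ E = E(r) r̂. Gaussian sphere of radius r = 0.742 m (r > R, all charge enclosed).
Q_enc = 4π ∫₀^R ρ₀(r'/R)^2 r'² dr' = 4πρ₀R³/5 = -2.983×10^-5 C.
Applying ∮E·dA = Q_enc/ε₀ with Φ = E(4πr²):
E = k|Q_enc|/r² = (8.99×10^9)(2.983×10^-5)/(0.742)² = 4.87e5 N/C.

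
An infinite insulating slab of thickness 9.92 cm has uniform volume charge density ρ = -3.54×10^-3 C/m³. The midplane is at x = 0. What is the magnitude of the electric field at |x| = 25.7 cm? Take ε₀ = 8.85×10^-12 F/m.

1.98e7 N/C

The point |x| = 25.7 cm lies outside the slab (half-thickness 0.0496 m). A symmetric pillbox spanning the full slab encloses Q_enc = ρ·d·A.
Flux = 2EA ⇒ E = |ρ|d/(2ε₀), independent of distance outside.
E = (3.54×10^-3)(0.0992)/(2·8.85×10^-12) = 1.98e7 N/C.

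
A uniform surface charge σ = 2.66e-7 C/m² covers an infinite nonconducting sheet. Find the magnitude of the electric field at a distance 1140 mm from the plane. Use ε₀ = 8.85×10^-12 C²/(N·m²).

Choose a cylindrical pillbox piercing the sheet, end faces (area A) parallel to it.
Only the two end caps contribute flux: Φ = 2EA. With Q_enc = σA, Gauss's law gives E = |σ|/(2ε₀).
E = |σ|/(2ε₀) = (2.66×10^-7)/(2·8.85×10^-12) = 1.50×10^4 N/C.

E ≈ 1.50×10^4 N/C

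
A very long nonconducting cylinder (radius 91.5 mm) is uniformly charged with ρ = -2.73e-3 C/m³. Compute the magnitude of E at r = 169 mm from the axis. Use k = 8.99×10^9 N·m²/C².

E ≈ 7.64×10^6 V/m

By cylindrical symmetry E is radial; use a coaxial Gaussian cylinder of radius 169 mm and length L (r > 91.5 mm, full cross-section enclosed).
λ_enc = ρ·πR² = (-2.73×10^-3)π(0.0915)² = -7.181×10^-5 C/m.
Gauss's law: E·2πrL = λ_enc L/ε₀.
E = 2k|λ_enc|/r = 2(8.99×10^9)(7.181e-5)/(0.169) = 7.64×10^6 N/C.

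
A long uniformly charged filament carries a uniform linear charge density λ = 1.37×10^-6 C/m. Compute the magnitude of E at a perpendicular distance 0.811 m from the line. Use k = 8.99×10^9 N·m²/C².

Choose a coaxial cylinder of radius r = 0.811 m (arbitrary length L) as the Gaussian surface.
Q_enc = λL, so λ_enc = 1.37×10^-6 C/m.
By Gauss's law (flux through the curved wall only), E·2πrL = λ_enc L/ε₀.
E = 2k|λ_enc|/r = 2(8.99×10^9)(1.37×10^-6)/(0.811) = 3.04×10^4 N/C.

E = 3.04×10^4 N/C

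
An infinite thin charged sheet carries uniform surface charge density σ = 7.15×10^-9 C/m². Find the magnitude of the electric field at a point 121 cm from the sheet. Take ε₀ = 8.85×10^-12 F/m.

Choose a cylindrical pillbox piercing the sheet, end faces (area A) parallel to it.
Only the two end caps contribute flux: Φ = 2EA. With Q_enc = σA, Gauss's law gives E = |σ|/(2ε₀).
E = |σ|/(2ε₀) = (7.15×10^-9)/(2·8.85×10^-12) = 404 N/C.

E = 404 N/C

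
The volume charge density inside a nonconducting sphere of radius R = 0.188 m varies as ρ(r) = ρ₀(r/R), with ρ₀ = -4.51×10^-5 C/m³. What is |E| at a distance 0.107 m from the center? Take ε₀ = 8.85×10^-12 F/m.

7.76×10^4 N/C

By spherical symmetry E is radial; choose a Gaussian sphere of radius r = 0.107 m (r < R).
Q_enc = ∫₀^r ρ(r')·4πr'² dr' = (4πρ₀/R) ∫₀^r r'^3 dr' = 4πρ₀ r^4/(4·R) = -9.879×10^-8 C.
Since E is radial and uniform over the Gaussian sphere, Φ = E·4πr² = Q_enc/ε₀.
E = |Q_enc|/(4πε₀r²) = (9.879×10^-8)/(4π·8.85×10^-12·(0.107)²) = 7.76×10^4 N/C.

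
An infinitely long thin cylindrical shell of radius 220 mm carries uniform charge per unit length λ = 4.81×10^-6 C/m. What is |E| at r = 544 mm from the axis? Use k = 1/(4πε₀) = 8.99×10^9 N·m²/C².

Coaxial Gaussian cylinder, radius r = 544 mm, length L (r > 220 mm).
The full line charge is enclosed: λ_enc = 4.81×10^-6 C/m.
Applying ∮E·dA = Q_enc/ε₀ with the end caps contributing no flux:
E = 2k|λ_enc|/r = 2(8.99×10^9)(4.81e-6)/(0.544) = 1.59e5 N/C.

|E| = 1.59×10^5 N/C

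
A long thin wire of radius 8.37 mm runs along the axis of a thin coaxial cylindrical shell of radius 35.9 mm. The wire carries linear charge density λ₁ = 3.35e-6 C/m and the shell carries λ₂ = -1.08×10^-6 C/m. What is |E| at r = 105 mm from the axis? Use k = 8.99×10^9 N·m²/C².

|E| = 3.89×10^5 N/C

Choose a coaxial cylinder of radius r = 105 mm (arbitrary length L) as the Gaussian surface (r > 35.9 mm, enclosing both).
λ_enc = λ₁ + λ₂ = (3.35e-6) + (-1.08×10^-6) = 2.27×10^-6 C/m.
Applying ∮E·dA = Q_enc/ε₀ with the end caps contributing no flux:
E = 2k|λ_enc|/r = 2(8.99×10^9)(2.27e-6)/(0.105) = 3.89e5 N/C.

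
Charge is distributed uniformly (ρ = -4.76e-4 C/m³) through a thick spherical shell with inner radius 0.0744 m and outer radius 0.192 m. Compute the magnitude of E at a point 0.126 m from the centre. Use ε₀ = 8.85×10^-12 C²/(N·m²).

Use a concentric Gaussian sphere at r = 0.126 m (within the shell material, 0.0744 m < r < 0.192 m).
Enclosed charge is the volume from a to r: Q_enc = (4π/3)ρ(r³ − a³) = -3.167×10^-6 C.
By Gauss's law, ∮E·dA = E·4πr² = Q_enc/ε₀.
E = |Q_enc|/(4πε₀r²) = (3.167×10^-6)/(4π·8.85×10^-12·(0.126)²) = 1.79×10^6 N/C.

|E| ≈ 1.79e6 N/C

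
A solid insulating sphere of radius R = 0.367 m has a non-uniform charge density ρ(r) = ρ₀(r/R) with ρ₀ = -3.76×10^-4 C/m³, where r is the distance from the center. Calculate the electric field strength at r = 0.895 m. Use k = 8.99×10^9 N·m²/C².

6.55×10^5 N/C

By spherical symmetry E is radial; choose a Gaussian sphere of radius r = 0.895 m (r > R, all charge enclosed).
Q_enc = 4π ∫₀^R ρ₀(r'/R)^1 r'² dr' = 4πρ₀R³/4 = -5.839×10^-5 C.
Applying ∮E·dA = Q_enc/ε₀ with Φ = E(4πr²):
E = k|Q_enc|/r² = (8.99×10^9)(5.839×10^-5)/(0.895)² = 6.55×10^5 N/C.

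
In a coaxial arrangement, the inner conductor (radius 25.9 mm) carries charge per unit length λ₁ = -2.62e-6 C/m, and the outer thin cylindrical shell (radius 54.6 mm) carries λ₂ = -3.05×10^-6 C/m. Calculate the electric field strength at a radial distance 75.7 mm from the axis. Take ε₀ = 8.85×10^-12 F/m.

|E| = 1.35e6 N/C

Coaxial Gaussian cylinder, radius r = 75.7 mm, length L (r > 54.6 mm, enclosing both).
λ_enc = λ₁ + λ₂ = (-2.62×10^-6) + (-3.05e-6) = -5.67×10^-6 C/m.
By Gauss's law (flux through the curved wall only), E·2πrL = λ_enc L/ε₀.
E = |λ_enc|/(2πε₀r) = (5.67×10^-6)/(2π·8.85×10^-12·0.0757) = 1.35e6 N/C.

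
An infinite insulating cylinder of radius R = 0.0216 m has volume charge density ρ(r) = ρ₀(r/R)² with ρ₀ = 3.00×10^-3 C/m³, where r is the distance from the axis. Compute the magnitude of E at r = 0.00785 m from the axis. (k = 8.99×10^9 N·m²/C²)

E ≈ 8.78×10^4 N/C

Coaxial Gaussian cylinder, radius r = 0.00785 m, length L (r < R).
λ_enc = ∫₀^r ρ(r')·2πr' dr' = (2πρ₀/R²)·r^4/4 = 3.835×10^-8 C/m.
Applying ∮E·dA = Q_enc/ε₀ with the end caps contributing no flux:
E = 2k|λ_enc|/r = 2(8.99×10^9)(3.835e-8)/(0.00785) = 8.78×10^4 N/C.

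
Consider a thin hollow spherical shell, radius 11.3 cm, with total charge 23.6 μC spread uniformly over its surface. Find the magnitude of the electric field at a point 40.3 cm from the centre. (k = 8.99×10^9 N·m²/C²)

By spherical symmetry E is radial; choose a Gaussian sphere of radius r = 40.3 cm (r > 11.3 cm).
The entire shell is enclosed: Q_enc = 2.36×10^-5 C.
Applying ∮E·dA = Q_enc/ε₀ with Φ = E(4πr²):
E = k|Q_enc|/r² = (8.99×10^9)(2.36×10^-5)/(0.403)² = 1.31×10^6 N/C.

|E| ≈ 1.31×10^6 V/m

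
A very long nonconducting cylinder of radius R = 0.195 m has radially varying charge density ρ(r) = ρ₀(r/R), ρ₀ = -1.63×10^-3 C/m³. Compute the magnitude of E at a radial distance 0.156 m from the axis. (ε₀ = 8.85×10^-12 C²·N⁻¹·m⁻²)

By cylindrical symmetry E is radial; use a coaxial Gaussian cylinder of radius 0.156 m and length L (r < R).
Integrating ρ over the cross-section to radius r: λ_enc = (2πρ₀/R) ∫₀^r r'^2 dr' = 2πρ₀ r^3/(3·R) = -6.646×10^-5 C/m.
Since E is radial and uniform over the curved surface, Φ = E·2πrL = Q_enc/ε₀ = λ_enc L/ε₀.
E = |λ_enc|/(2πε₀r) = (6.646×10^-5)/(2π·8.85×10^-12·0.156) = 7.66e6 N/C.

7.66×10^6 V/m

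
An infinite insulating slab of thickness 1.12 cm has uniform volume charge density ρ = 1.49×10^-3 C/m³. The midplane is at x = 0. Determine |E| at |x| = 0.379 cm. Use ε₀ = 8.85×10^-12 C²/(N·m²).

E ≈ 6.38e5 V/m

By symmetry E is perpendicular to the slab. A Gaussian pillbox from −0.379 cm to +0.379 cm (face area A) lies entirely within the slab.
Q_enc = ρ·(2x)·A and flux = 2EA, so 2EA = 2ρxA/ε₀ ⇒ E = |ρ|x/ε₀.
E = (1.49×10^-3)(0.00379)/(8.85×10^-12) = 6.38×10^5 N/C.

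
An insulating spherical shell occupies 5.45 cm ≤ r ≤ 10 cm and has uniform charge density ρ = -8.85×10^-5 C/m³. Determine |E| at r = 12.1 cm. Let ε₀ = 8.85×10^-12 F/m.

Take a concentric spherical Gaussian surface of radius r = 12.1 cm (r > 10 cm, enclosing the whole shell).
Q_enc = ρ·(4π/3)(b³ − a³) = (-8.85e-5)·(4π/3)·((0.1)³ − (0.0545)³) = -3.107×10^-7 C.
By Gauss's law, ∮E·dA = E·4πr² = Q_enc/ε₀.
E = |Q_enc|/(4πε₀r²) = (3.107×10^-7)/(4π·8.85×10^-12·(0.121)²) = 1.91×10^5 N/C.

1.91×10^5 V/m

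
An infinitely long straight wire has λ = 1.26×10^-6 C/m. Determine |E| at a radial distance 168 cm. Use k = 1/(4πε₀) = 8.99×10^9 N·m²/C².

Coaxial Gaussian cylinder, radius r = 168 cm, length L.
Q_enc = λL, so λ_enc = 1.26×10^-6 C/m.
Since E is radial and uniform over the curved surface, Φ = E·2πrL = Q_enc/ε₀ = λ_enc L/ε₀.
E = 2k|λ_enc|/r = 2(8.99×10^9)(1.26e-6)/(1.68) = 1.35×10^4 N/C.

1.35e4 N/C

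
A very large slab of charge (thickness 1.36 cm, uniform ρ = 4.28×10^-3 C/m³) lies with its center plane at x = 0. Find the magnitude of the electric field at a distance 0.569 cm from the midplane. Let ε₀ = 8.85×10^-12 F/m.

E = 2.75×10^6 N/C

By symmetry E is perpendicular to the slab. A Gaussian pillbox from −0.569 cm to +0.569 cm (face area A) lies entirely within the slab.
Q_enc = ρ·(2x)·A and flux = 2EA, so 2EA = 2ρxA/ε₀ ⇒ E = |ρ|x/ε₀.
E = (4.28×10^-3)(0.00569)/(8.85×10^-12) = 2.75×10^6 N/C.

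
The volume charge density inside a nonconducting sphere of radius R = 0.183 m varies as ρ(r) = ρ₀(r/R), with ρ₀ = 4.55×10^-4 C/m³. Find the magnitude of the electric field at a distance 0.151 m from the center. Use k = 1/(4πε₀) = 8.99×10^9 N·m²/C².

Take a concentric spherical Gaussian surface of radius r = 0.151 m (r < R).
Integrate the density: Q_enc = 4π ∫₀^r ρ₀(r'/R)^1 r'² dr' = 4πρ₀ r^4/(4·R) = 4.061×10^-6 C.
Applying ∮E·dA = Q_enc/ε₀ with Φ = E(4πr²):
E = k|Q_enc|/r² = (8.99×10^9)(4.061×10^-6)/(0.151)² = 1.60×10^6 N/C.

1.60e6 N/C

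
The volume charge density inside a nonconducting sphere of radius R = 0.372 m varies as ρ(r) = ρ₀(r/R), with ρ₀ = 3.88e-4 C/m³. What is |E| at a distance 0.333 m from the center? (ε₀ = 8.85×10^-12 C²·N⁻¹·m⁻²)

By spherical symmetry E is radial; choose a Gaussian sphere of radius r = 0.333 m (r < R).
Q_enc = ∫₀^r ρ(r')·4πr'² dr' = (4πρ₀/R) ∫₀^r r'^3 dr' = 4πρ₀ r^4/(4·R) = 4.029×10^-5 C.
Applying ∮E·dA = Q_enc/ε₀ with Φ = E(4πr²):
E = |Q_enc|/(4πε₀r²) = (4.029×10^-5)/(4π·8.85×10^-12·(0.333)²) = 3.27×10^6 N/C.

|E| ≈ 3.27e6 N/C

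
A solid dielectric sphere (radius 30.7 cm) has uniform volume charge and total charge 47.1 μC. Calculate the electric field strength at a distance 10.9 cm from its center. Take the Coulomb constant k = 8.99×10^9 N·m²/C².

Take a concentric spherical Gaussian surface of radius r = 10.9 cm (r < R).
For a uniform sphere the enclosed fraction is (r/R)³, so Q_enc = (47.1 μC)(0.109/0.307)³ = 2.108×10^-6 C.
Applying ∮E·dA = Q_enc/ε₀ with Φ = E(4πr²):
E = k|Q_enc|/r² = (8.99×10^9)(2.108×10^-6)/(0.109)² = 1.60×10^6 N/C.

1.60×10^6 N/C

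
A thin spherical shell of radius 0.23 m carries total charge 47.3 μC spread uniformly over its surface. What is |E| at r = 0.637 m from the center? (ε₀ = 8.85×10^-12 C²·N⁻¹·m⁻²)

By spherical symmetry E is radial; choose a Gaussian sphere of radius r = 0.637 m (r > 0.23 m).
The entire shell is enclosed: Q_enc = 4.73×10^-5 C.
Gauss's law: E·4πr² = Q_enc/ε₀.
E = |Q_enc|/(4πε₀r²) = (4.73×10^-5)/(4π·8.85×10^-12·(0.637)²) = 1.05×10^6 N/C.

1.05×10^6 V/m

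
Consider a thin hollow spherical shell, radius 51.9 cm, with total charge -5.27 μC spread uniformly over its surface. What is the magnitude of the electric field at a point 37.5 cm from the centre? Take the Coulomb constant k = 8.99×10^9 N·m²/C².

Take a concentric spherical Gaussian surface of radius r = 37.5 cm (inside the shell, r < 51.9 cm).
All the charge is outside the Gaussian surface: Q_enc = 0, hence E = 0 everywhere inside the shell.

E = 0 (no enclosed charge)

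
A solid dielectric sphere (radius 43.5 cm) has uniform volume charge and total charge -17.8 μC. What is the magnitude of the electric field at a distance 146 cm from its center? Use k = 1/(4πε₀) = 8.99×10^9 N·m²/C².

|E| ≈ 7.51e4 N/C

Take a concentric spherical Gaussian surface of radius r = 146 cm (r > R, so the entire charge is enclosed).
Q_enc = -17.8 μC = -1.78×10^-5 C.
Since E is radial and uniform over the Gaussian sphere, Φ = E·4πr² = Q_enc/ε₀.
E = k|Q_enc|/r² = (8.99×10^9)(1.78×10^-5)/(1.46)² = 7.51×10^4 N/C.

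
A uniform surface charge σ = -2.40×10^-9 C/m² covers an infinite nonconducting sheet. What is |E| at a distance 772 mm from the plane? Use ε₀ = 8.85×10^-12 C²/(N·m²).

The symmetry is planar: E is normal to the sheet and the same magnitude on both sides. Take a pillbox straddling the sheet with end-cap area A.
Only the two end caps contribute flux: Φ = 2EA. With Q_enc = σA, Gauss's law gives E = |σ|/(2ε₀).
E = |σ|/(2ε₀) = (2.40e-9)/(2·8.85×10^-12) = 136 N/C.

|E| ≈ 136 N/C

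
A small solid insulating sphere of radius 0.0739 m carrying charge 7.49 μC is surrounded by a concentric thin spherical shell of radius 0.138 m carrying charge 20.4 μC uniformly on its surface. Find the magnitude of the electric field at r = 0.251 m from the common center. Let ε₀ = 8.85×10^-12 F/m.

By spherical symmetry E is radial; choose a Gaussian sphere of radius r = 0.251 m (r > 0.138 m, enclosing both).
Q_enc = (7.49 μC) + (20.4 μC) = 2.789e-5 C.
By Gauss's law, ∮E·dA = E·4πr² = Q_enc/ε₀.
E = |Q_enc|/(4πε₀r²) = (2.789×10^-5)/(4π·8.85×10^-12·(0.251)²) = 3.98e6 N/C.

E = 3.98e6 N/C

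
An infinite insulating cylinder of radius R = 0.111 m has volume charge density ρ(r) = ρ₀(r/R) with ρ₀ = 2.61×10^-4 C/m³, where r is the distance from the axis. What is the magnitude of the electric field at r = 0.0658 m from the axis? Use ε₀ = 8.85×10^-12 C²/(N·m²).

3.83×10^5 N/C

By cylindrical symmetry E is radial; use a coaxial Gaussian cylinder of radius 0.0658 m and length L (r < R).
λ_enc = ∫₀^r ρ(r')·2πr' dr' = (2πρ₀/R)·r^3/3 = 1.403×10^-6 C/m.
Gauss's law: E·2πrL = λ_enc L/ε₀.
E = |λ_enc|/(2πε₀r) = (1.403×10^-6)/(2π·8.85×10^-12·0.0658) = 3.83×10^5 N/C.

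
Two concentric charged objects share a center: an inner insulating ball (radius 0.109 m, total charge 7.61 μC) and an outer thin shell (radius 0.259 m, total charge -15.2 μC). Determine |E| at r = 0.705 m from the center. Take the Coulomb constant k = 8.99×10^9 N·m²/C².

Symmetry ⇒ E = E(r) r̂. Gaussian sphere of radius r = 0.705 m (r > 0.259 m, enclosing both).
Q_enc = (7.61 μC) + (-15.2 μC) = -7.59×10^-6 C.
Applying ∮E·dA = Q_enc/ε₀ with Φ = E(4πr²):
E = k|Q_enc|/r² = (8.99×10^9)(7.59×10^-6)/(0.705)² = 1.37×10^5 N/C.

|E| = 1.37e5 N/C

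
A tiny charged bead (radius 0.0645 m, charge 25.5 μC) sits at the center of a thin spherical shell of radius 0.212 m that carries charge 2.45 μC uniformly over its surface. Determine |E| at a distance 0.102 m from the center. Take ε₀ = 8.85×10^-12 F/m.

Take a concentric spherical Gaussian surface of radius r = 0.102 m (between the bodies, 0.0645 m < r < 0.212 m).
The shell at 0.212 m lies outside the Gaussian surface, so Q_enc = 25.5 μC = 2.55×10^-5 C.
Gauss's law: E·4πr² = Q_enc/ε₀.
E = |Q_enc|/(4πε₀r²) = (2.55×10^-5)/(4π·8.85×10^-12·(0.102)²) = 2.20×10^7 N/C.

|E| ≈ 2.20×10^7 V/m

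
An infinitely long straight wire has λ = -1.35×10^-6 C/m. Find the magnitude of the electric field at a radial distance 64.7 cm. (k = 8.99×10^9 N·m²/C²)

|E| = 3.75e4 N/C

Take a coaxial cylindrical Gaussian surface of radius r = 64.7 cm and length L.
Q_enc = λL, so λ_enc = -1.35×10^-6 C/m.
Applying ∮E·dA = Q_enc/ε₀ with the end caps contributing no flux:
E = 2k|λ_enc|/r = 2(8.99×10^9)(1.35e-6)/(0.647) = 3.75×10^4 N/C.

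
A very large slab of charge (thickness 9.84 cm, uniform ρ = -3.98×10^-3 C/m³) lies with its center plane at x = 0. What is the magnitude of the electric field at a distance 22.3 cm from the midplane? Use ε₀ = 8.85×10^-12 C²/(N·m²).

|E| = 2.21×10^7 N/C

The point |x| = 22.3 cm lies outside the slab (half-thickness 0.0492 m). A symmetric pillbox spanning the full slab encloses Q_enc = ρ·d·A.
Flux = 2EA ⇒ E = |ρ|d/(2ε₀), independent of distance outside.
E = (3.98×10^-3)(0.0984)/(2·8.85×10^-12) = 2.21×10^7 N/C.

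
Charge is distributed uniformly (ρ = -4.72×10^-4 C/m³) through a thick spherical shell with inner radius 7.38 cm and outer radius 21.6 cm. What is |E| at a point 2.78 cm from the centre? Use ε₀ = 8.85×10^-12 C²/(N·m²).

E = 0 (no enclosed charge)

By spherical symmetry E is radial; choose a Gaussian sphere of radius r = 2.78 cm (r < 7.38 cm, inside the empty cavity).
No charge is enclosed, so by Gauss's law E·4πr² = 0 ⇒ E = 0.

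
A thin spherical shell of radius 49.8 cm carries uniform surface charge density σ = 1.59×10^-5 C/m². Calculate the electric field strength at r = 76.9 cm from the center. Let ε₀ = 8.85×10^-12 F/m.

Take a concentric spherical Gaussian surface of radius r = 76.9 cm (r > 49.8 cm).
The entire shell is enclosed: Q_enc = σ·4πR² = (1.59×10^-5)·4π·(0.498)² = 4.955×10^-5 C.
Since E is radial and uniform over the Gaussian sphere, Φ = E·4πr² = Q_enc/ε₀.
E = |Q_enc|/(4πε₀r²) = (4.955×10^-5)/(4π·8.85×10^-12·(0.769)²) = 7.53e5 N/C.

E ≈ 7.53×10^5 V/m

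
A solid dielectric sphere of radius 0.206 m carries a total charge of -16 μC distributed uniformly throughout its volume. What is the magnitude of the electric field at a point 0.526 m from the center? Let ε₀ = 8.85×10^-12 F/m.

|E| ≈ 5.20e5 V/m

By spherical symmetry E is radial; choose a Gaussian sphere of radius r = 0.526 m (r > R, so the entire charge is enclosed).
Q_enc = -16 μC = -1.60×10^-5 C.
Since E is radial and uniform over the Gaussian sphere, Φ = E·4πr² = Q_enc/ε₀.
E = |Q_enc|/(4πε₀r²) = (1.60×10^-5)/(4π·8.85×10^-12·(0.526)²) = 5.20×10^5 N/C.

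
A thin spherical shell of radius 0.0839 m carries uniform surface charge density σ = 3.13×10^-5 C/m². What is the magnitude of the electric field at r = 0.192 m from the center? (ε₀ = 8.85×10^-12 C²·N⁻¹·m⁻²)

By spherical symmetry E is radial; choose a Gaussian sphere of radius r = 0.192 m (r > 0.0839 m).
The entire shell is enclosed: Q_enc = σ·4πR² = (3.13×10^-5)·4π·(0.0839)² = 2.769e-6 C.
Gauss's law: E·4πr² = Q_enc/ε₀.
E = |Q_enc|/(4πε₀r²) = (2.769×10^-6)/(4π·8.85×10^-12·(0.192)²) = 6.75e5 N/C.

6.75×10^5 N/C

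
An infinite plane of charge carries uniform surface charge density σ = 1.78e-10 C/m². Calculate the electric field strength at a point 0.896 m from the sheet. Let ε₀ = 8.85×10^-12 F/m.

By planar symmetry E is perpendicular to the sheet and uniform; use a Gaussian pillbox with flat faces of area A on each side of the sheet.
Only the two end caps contribute flux: Φ = 2EA. With Q_enc = σA, Gauss's law gives E = |σ|/(2ε₀).
E = |σ|/(2ε₀) = (1.78e-10)/(2·8.85×10^-12) = 10.1 N/C.

|E| = 10.1 N/C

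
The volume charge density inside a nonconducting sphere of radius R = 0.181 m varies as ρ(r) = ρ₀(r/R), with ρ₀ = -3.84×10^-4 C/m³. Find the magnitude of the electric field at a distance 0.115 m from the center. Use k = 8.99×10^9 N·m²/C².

Take a concentric spherical Gaussian surface of radius r = 0.115 m (r < R).
Q_enc = ∫₀^r ρ(r')·4πr'² dr' = (4πρ₀/R) ∫₀^r r'^3 dr' = 4πρ₀ r^4/(4·R) = -1.166×10^-6 C.
Gauss's law: E·4πr² = Q_enc/ε₀.
E = k|Q_enc|/r² = (8.99×10^9)(1.166×10^-6)/(0.115)² = 7.92×10^5 N/C.

E = 7.92×10^5 N/C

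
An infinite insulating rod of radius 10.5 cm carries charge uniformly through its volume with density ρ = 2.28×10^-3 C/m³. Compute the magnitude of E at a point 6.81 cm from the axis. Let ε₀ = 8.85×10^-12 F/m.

Coaxial Gaussian cylinder, radius r = 6.81 cm, length L (r < R).
Enclosed charge per unit length: λ_enc = ρ·πr² = (2.28×10^-3)π(0.0681)² = 3.322e-5 C/m.
By Gauss's law (flux through the curved wall only), E·2πrL = λ_enc L/ε₀.
E = |λ_enc|/(2πε₀r) = (3.322×10^-5)/(2π·8.85×10^-12·0.0681) = 8.77e6 N/C.

E = 8.77e6 N/C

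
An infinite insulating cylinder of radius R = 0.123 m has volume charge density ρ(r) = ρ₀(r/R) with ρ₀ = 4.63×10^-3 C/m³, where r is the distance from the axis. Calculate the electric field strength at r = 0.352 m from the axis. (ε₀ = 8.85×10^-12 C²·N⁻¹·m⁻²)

Coaxial Gaussian cylinder, radius r = 0.352 m, length L (r > R, full charge per length enclosed).
λ_enc = 2π ∫₀^R ρ₀(r'/R)^1 r' dr' = 2πρ₀R²/3 = 1.467e-4 C/m.
By Gauss's law (flux through the curved wall only), E·2πrL = λ_enc L/ε₀.
E = |λ_enc|/(2πε₀r) = (1.467×10^-4)/(2π·8.85×10^-12·0.352) = 7.50×10^6 N/C.

E ≈ 7.50×10^6 V/m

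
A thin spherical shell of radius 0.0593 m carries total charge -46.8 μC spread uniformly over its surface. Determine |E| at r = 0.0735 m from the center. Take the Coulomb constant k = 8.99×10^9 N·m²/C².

Symmetry ⇒ E = E(r) r̂. Gaussian sphere of radius r = 0.0735 m (r > 0.0593 m).
The entire shell is enclosed: Q_enc = -4.68×10^-5 C.
Applying ∮E·dA = Q_enc/ε₀ with Φ = E(4πr²):
E = k|Q_enc|/r² = (8.99×10^9)(4.68e-5)/(0.0735)² = 7.79×10^7 N/C.

|E| ≈ 7.79×10^7 N/C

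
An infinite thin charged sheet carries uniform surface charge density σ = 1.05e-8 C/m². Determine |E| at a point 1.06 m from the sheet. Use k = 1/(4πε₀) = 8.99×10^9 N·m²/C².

The symmetry is planar: E is normal to the sheet and the same magnitude on both sides. Take a pillbox straddling the sheet with end-cap area A.
Flux Φ = 2EA and Q_enc = σA, so 2EA = σA/ε₀ ⇒ E = |σ|/(2ε₀), independent of distance.
E = 2πk|σ| = 2π(8.99×10^9)(1.05×10^-8) = 593 N/C.

E = 593 V/m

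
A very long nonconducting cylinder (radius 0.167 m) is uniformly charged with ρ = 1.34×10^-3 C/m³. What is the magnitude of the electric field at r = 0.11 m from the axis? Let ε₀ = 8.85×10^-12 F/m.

By cylindrical symmetry E is radial; use a coaxial Gaussian cylinder of radius 0.11 m and length L (r < R).
Charge inside radius r per length L is ρ·πr²·L, so λ_enc = ρπr² = 5.094×10^-5 C/m.
Since E is radial and uniform over the curved surface, Φ = E·2πrL = Q_enc/ε₀ = λ_enc L/ε₀.
E = |λ_enc|/(2πε₀r) = (5.094×10^-5)/(2π·8.85×10^-12·0.11) = 8.33e6 N/C.

|E| ≈ 8.33×10^6 N/C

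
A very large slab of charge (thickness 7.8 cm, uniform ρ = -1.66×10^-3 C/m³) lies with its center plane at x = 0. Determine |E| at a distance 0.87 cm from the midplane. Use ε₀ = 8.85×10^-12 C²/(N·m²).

By symmetry E is perpendicular to the slab. A Gaussian pillbox from −0.87 cm to +0.87 cm (face area A) lies entirely within the slab.
Q_enc = ρ·(2x)·A and flux = 2EA, so 2EA = 2ρxA/ε₀ ⇒ E = |ρ|x/ε₀.
E = (1.66×10^-3)(0.0087)/(8.85×10^-12) = 1.63×10^6 N/C.

E = 1.63e6 N/C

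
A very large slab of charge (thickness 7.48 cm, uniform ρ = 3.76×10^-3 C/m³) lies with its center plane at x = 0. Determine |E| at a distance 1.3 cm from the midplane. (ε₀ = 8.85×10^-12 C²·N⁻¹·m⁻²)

By symmetry E is perpendicular to the slab. A Gaussian pillbox from −1.3 cm to +1.3 cm (face area A) lies entirely within the slab.
Q_enc = ρ·(2x)·A and flux = 2EA, so 2EA = 2ρxA/ε₀ ⇒ E = |ρ|x/ε₀.
E = (3.76×10^-3)(0.013)/(8.85×10^-12) = 5.52e6 N/C.

E ≈ 5.52×10^6 N/C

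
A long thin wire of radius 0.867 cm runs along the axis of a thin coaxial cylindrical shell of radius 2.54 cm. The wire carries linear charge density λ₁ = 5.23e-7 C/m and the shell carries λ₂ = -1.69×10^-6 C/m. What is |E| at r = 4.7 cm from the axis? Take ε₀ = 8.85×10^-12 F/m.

Choose a coaxial cylinder of radius r = 4.7 cm (arbitrary length L) as the Gaussian surface (r > 2.54 cm, enclosing both).
λ_enc = λ₁ + λ₂ = (5.23×10^-7) + (-1.69e-6) = -1.167×10^-6 C/m.
By Gauss's law (flux through the curved wall only), E·2πrL = λ_enc L/ε₀.
E = |λ_enc|/(2πε₀r) = (1.167e-6)/(2π·8.85×10^-12·0.047) = 4.47×10^5 N/C.

|E| = 4.47×10^5 N/C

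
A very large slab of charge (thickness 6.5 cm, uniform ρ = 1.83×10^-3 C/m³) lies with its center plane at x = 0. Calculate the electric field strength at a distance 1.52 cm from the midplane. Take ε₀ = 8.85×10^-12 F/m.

E ≈ 3.14×10^6 N/C

By symmetry E is perpendicular to the slab. A Gaussian pillbox from −1.52 cm to +1.52 cm (face area A) lies entirely within the slab.
Q_enc = ρ·(2x)·A and flux = 2EA, so 2EA = 2ρxA/ε₀ ⇒ E = |ρ|x/ε₀.
E = (1.83e-3)(0.0152)/(8.85×10^-12) = 3.14e6 N/C.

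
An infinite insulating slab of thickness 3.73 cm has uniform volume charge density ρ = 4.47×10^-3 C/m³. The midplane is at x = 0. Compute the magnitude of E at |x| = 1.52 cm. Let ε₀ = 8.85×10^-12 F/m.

E = 7.68e6 N/C

By symmetry E is perpendicular to the slab. A Gaussian pillbox from −1.52 cm to +1.52 cm (face area A) lies entirely within the slab.
Q_enc = ρ·(2x)·A and flux = 2EA, so 2EA = 2ρxA/ε₀ ⇒ E = |ρ|x/ε₀.
E = (4.47×10^-3)(0.0152)/(8.85×10^-12) = 7.68×10^6 N/C.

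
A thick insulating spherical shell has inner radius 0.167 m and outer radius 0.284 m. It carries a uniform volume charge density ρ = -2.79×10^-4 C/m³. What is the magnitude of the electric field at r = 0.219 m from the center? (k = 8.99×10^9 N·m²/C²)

E ≈ 1.28e6 N/C

Take a concentric spherical Gaussian surface of radius r = 0.219 m (within the shell material, 0.167 m < r < 0.284 m).
Enclosed charge is the volume from a to r: Q_enc = (4π/3)ρ(r³ − a³) = -6.832×10^-6 C.
By Gauss's law, ∮E·dA = E·4πr² = Q_enc/ε₀.
E = k|Q_enc|/r² = (8.99×10^9)(6.832×10^-6)/(0.219)² = 1.28e6 N/C.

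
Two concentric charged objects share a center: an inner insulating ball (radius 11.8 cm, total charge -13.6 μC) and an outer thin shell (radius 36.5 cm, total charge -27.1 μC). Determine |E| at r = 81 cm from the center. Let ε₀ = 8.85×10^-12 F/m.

Use a concentric Gaussian sphere at r = 81 cm (r > 36.5 cm, enclosing both).
Q_enc = (-13.6 μC) + (-27.1 μC) = -4.07e-5 C.
Gauss's law: E·4πr² = Q_enc/ε₀.
E = |Q_enc|/(4πε₀r²) = (4.07e-5)/(4π·8.85×10^-12·(0.81)²) = 5.58×10^5 N/C.

|E| ≈ 5.58e5 N/C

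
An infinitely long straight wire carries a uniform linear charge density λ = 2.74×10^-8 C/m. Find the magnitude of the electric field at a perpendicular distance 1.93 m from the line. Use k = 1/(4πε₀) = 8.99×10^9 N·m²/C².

Choose a coaxial cylinder of radius r = 1.93 m (arbitrary length L) as the Gaussian surface.
Q_enc = λL, so λ_enc = 2.74e-8 C/m.
Since E is radial and uniform over the curved surface, Φ = E·2πrL = Q_enc/ε₀ = λ_enc L/ε₀.
E = 2k|λ_enc|/r = 2(8.99×10^9)(2.74e-8)/(1.93) = 255 N/C.

255 N/C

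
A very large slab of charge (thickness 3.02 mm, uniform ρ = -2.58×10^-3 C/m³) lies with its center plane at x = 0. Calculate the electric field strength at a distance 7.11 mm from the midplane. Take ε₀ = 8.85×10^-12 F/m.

The point |x| = 7.11 mm lies outside the slab (half-thickness 0.00151 m). A symmetric pillbox spanning the full slab encloses Q_enc = ρ·d·A.
Flux = 2EA ⇒ E = |ρ|d/(2ε₀), independent of distance outside.
E = (2.58×10^-3)(0.00302)/(2·8.85×10^-12) = 4.40×10^5 N/C.

|E| = 4.40×10^5 N/C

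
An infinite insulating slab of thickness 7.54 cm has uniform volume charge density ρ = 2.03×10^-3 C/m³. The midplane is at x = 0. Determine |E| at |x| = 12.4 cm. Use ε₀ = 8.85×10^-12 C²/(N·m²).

|E| ≈ 8.65×10^6 V/m

The point |x| = 12.4 cm lies outside the slab (half-thickness 0.0377 m). A symmetric pillbox spanning the full slab encloses Q_enc = ρ·d·A.
Flux = 2EA ⇒ E = |ρ|d/(2ε₀), independent of distance outside.
E = (2.03e-3)(0.0754)/(2·8.85×10^-12) = 8.65×10^6 N/C.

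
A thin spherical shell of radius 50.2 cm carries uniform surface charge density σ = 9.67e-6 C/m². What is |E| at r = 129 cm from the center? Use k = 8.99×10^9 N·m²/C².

Use a concentric Gaussian sphere at r = 129 cm (r > 50.2 cm).
The entire shell is enclosed: Q_enc = σ·4πR² = (9.67×10^-6)·4π·(0.502)² = 3.062×10^-5 C.
Gauss's law: E·4πr² = Q_enc/ε₀.
E = k|Q_enc|/r² = (8.99×10^9)(3.062×10^-5)/(1.29)² = 1.65×10^5 N/C.

|E| ≈ 1.65×10^5 N/C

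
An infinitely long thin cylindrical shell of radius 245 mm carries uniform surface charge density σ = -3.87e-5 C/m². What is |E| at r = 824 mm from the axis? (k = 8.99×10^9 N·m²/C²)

Coaxial Gaussian cylinder, radius r = 824 mm, length L (r > 245 mm).
The whole shell is enclosed: λ_enc = σ·2πR = (-3.87×10^-5)·2π·(0.245) = -5.957×10^-5 C/m.
Gauss's law: E·2πrL = λ_enc L/ε₀.
E = 2k|λ_enc|/r = 2(8.99×10^9)(5.957e-5)/(0.824) = 1.30×10^6 N/C.

E = 1.30×10^6 N/C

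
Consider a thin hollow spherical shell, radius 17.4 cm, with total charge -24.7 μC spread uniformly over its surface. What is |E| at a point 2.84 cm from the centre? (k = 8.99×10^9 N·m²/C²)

E = 0

Take a concentric spherical Gaussian surface of radius r = 2.84 cm (inside the shell, r < 17.4 cm).
No charge lies within this surface, so Q_enc = 0 and Gauss's law gives E·4πr² = 0 ⇒ E = 0.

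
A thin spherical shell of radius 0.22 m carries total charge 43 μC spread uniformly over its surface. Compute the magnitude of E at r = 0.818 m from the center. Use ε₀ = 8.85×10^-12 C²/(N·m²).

E ≈ 5.78e5 N/C

Symmetry ⇒ E = E(r) r̂. Gaussian sphere of radius r = 0.818 m (r > 0.22 m).
The entire shell is enclosed: Q_enc = 4.30×10^-5 C.
By Gauss's law, ∮E·dA = E·4πr² = Q_enc/ε₀.
E = |Q_enc|/(4πε₀r²) = (4.30e-5)/(4π·8.85×10^-12·(0.818)²) = 5.78×10^5 N/C.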